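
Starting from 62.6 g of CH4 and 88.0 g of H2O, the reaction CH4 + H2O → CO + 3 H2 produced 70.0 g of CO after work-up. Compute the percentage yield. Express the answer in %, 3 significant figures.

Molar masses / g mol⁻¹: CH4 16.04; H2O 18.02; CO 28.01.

n(CH4) = 62.60 / 16.04 = 3.903 mol
n(H2O) = 88.00 / 18.02 = 4.883 mol
n/ν → CH4: 3.903, H2O: 4.883; CH4 is limiting.
theoretical n(CO) = (1/1) × 3.903 = 3.903 mol → 109.3 g
% yield = 70.0 / 109.3 × 100 = 64.04 %

64.0 %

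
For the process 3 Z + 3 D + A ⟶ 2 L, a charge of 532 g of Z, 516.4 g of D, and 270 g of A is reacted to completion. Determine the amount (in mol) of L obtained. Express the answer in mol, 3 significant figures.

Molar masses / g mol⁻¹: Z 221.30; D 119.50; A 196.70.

1.60 mol

n(Z) = 532.0 / 221.30 = 2.404 mol
n(D) = 516.4 / 119.50 = 4.321 mol
n(A) = 270.0 / 196.70 = 1.373 mol
n/ν for Z = 2.404/3 = 0.8013
n/ν for D = 4.321/3 = 1.440
n/ν for A = 1.373/1 = 1.373
Smallest n/ν is Z → limiting reagent.
n(L) = (2/3) × 2.404 = 1.603 mol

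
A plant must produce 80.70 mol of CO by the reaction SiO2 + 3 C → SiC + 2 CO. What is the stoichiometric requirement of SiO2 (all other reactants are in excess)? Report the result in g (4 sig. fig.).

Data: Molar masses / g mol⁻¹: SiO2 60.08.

2424 g

n(CO) = 80.70 mol
n(SiO2) = (1/2) × 80.70 = 40.35 mol
mass = 40.35 × 60.08 = 2424 g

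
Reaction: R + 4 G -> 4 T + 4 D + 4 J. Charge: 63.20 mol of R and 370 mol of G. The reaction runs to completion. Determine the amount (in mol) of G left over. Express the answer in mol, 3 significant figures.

n(R) = 63.20 mol
n(G) = 370.0 mol
n/ν for R = 63.20/1 = 63.20
n/ν for G = 370.0/4 = 92.50
Smallest n/ν is R → limiting reagent.
G consumed = (4/1) × 63.20 = 252.8 mol
G remaining = 370.0 − 252.8 = 117.2 mol

117 mol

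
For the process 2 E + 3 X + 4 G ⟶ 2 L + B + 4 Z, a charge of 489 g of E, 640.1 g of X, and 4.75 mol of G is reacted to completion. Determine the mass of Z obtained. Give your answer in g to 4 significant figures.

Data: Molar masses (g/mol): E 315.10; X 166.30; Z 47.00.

145.9 g

n(E) = 489.0 / 315.10 = 1.552 mol
n(X) = 640.1 / 166.30 = 3.849 mol
n(G) = 4.750 mol
n/ν for E = 1.552/2 = 0.7760
n/ν for X = 3.849/3 = 1.283
n/ν for G = 4.750/4 = 1.188
Smallest n/ν is E → limiting reagent.
n(Z) = (4/2) × 1.552 = 3.104 mol
mass = 3.104 × 47.00 = 145.9 g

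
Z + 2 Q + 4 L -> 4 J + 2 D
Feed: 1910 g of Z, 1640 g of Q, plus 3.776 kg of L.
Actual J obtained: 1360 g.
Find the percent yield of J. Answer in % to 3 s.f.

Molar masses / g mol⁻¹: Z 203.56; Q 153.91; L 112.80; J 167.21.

n(Z) = 1910 / 203.56 = 9.383 mol
n(Q) = 1640 / 153.91 = 10.66 mol
n(L) = 3.776×1000 / 112.80 = 33.48 mol
n/ν for Z = 9.383/1 = 9.383
n/ν for Q = 10.66/2 = 5.330
n/ν for L = 33.48/4 = 8.370
Smallest n/ν is Q → limiting reagent.
theoretical n(J) = (4/2) × 10.66 = 21.32 mol → 3565 g
% yield = 1360 / 3565 × 100 = 38.15 %

38.2 %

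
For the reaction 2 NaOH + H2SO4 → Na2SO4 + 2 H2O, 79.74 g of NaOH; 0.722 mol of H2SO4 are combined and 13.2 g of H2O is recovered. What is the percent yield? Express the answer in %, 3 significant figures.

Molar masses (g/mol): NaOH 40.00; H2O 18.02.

n(NaOH) = 79.74 / 40.00 = 1.994 mol
n(H2SO4) = 0.7220 mol
n/ν → NaOH: 0.9970, H2SO4: 0.7220; H2SO4 is limiting.
theoretical n(H2O) = (2/1) × 0.7220 = 1.444 mol → 26.02 g
% yield = 13.2 / 26.02 × 100 = 50.73 %

50.7 %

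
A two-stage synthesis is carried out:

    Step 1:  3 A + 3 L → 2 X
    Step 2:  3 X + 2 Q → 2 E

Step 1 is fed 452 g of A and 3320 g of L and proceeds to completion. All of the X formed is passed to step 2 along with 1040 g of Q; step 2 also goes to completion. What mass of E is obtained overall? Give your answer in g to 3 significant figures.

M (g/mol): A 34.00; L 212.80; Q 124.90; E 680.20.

4020 g

Step 1:
n(A) = 452.0 / 34.00 = 13.29 mol
n(L) = 3320 / 212.80 = 15.60 mol
n/ν for A = 13.29/3 = 4.430
n/ν for L = 15.60/3 = 5.200
Smallest n/ν is A → limiting reagent.
n(X) produced = (2/3) × 13.29 = 8.860 mol
Step 2:
n(X) available = 8.860 mol
n(Q) = 1040 / 124.90 = 8.327 mol
n/ν for X = 8.860/3 = 2.953
n/ν for Q = 8.327/2 = 4.164
Smallest n/ν is X → limiting reagent.
n(E) = (2/3) × 8.860 = 5.907 mol
mass = 5.907 × 680.20 = 4018 g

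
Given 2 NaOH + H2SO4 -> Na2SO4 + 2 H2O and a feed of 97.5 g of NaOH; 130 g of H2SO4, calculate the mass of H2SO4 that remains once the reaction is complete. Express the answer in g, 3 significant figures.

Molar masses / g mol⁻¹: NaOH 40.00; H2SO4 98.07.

10.5 g

n(NaOH) = 97.50 / 40.00 = 2.438 mol
n(H2SO4) = 130.0 / 98.07 = 1.326 mol
n/ν for NaOH = 2.438/2 = 1.219
n/ν for H2SO4 = 1.326/1 = 1.326
Smallest n/ν is NaOH → limiting reagent.
H2SO4 consumed = (1/2) × 2.438 = 1.219 mol
H2SO4 remaining = 1.326 − 1.219 = 0.1070 mol
mass = 0.1070 × 98.07 = 10.49 g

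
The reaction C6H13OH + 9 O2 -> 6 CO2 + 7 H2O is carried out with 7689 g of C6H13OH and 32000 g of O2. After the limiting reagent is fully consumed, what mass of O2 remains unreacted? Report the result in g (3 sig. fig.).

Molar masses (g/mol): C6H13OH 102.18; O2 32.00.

n(C6H13OH) = 7689 / 102.18 = 75.25 mol
n(O2) = 32000 / 32.00 = 1000 mol
n/ν → C6H13OH: 75.25, O2: 111.1; C6H13OH is limiting.
O2 consumed = (9/1) × 75.25 = 677.3 mol
O2 remaining = 1000 − 677.3 = 322.7 mol
mass = 322.7 × 32.00 = 10330 g

10300 g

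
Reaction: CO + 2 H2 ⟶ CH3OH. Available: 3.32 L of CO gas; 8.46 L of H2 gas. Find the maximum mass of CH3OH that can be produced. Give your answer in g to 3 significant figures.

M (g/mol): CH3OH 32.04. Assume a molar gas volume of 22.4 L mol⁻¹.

n(CO) = 3.320 / 22.4 = 0.1482 mol
n(H2) = 8.460 / 22.4 = 0.3777 mol
n/ν for CO = 0.1482/1 = 0.1482
n/ν for H2 = 0.3777/2 = 0.1889
Smallest n/ν is CO → limiting reagent.
n(CH3OH) = (1/1) × 0.1482 = 0.1482 mol
mass = 0.1482 × 32.04 = 4.748 g

4.75 g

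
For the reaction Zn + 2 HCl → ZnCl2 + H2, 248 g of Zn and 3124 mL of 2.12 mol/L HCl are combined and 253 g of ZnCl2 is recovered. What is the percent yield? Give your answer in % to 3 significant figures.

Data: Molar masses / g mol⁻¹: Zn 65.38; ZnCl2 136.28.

n(Zn) = 248.0 / 65.38 = 3.793 mol
n(HCl) = 2.12 × 3124/1000 = 6.623 mol
n/ν for Zn = 3.793/1 = 3.793
n/ν for HCl = 6.623/2 = 3.312
Smallest n/ν is HCl → limiting reagent.
theoretical n(ZnCl2) = (1/2) × 6.623 = 3.312 mol → 451.4 g
% yield = 253 / 451.4 × 100 = 56.05 %

56.1 %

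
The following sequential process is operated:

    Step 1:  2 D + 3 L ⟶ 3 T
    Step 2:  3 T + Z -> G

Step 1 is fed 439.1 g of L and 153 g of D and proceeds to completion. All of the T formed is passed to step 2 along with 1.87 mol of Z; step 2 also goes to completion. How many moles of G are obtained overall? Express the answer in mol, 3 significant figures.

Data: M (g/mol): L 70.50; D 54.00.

Step 1:
n(L) = 439.1 / 70.50 = 6.228 mol
n(D) = 153.0 / 54.00 = 2.833 mol
n/ν for L = 6.228/3 = 2.076
n/ν for D = 2.833/2 = 1.417
Smallest n/ν is D → limiting reagent.
n(T) produced = (3/2) × 2.833 = 4.250 mol
Step 2:
n(T) available = 4.250 mol
n(Z) = 1.870 mol
n/ν for T = 4.250/3 = 1.417
n/ν for Z = 1.870/1 = 1.870
Smallest n/ν is T → limiting reagent.
n(G) = (1/3) × 4.250 = 1.417 mol

1.42 mol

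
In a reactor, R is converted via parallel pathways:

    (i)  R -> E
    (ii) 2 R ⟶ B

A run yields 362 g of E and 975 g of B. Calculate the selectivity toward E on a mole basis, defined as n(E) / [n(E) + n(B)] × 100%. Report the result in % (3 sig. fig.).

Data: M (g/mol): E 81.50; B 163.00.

42.6 %

n(E) = 362 / 81.50 = 4.442 mol
n(B) = 975 / 163.00 = 5.982 mol
selectivity = 4.442/(4.442+5.982) × 100 = 42.61 %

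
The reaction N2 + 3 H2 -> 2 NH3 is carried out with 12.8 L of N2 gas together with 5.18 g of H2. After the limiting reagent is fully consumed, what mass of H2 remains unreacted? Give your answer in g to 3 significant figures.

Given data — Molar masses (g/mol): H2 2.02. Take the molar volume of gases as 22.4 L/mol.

n(N2) = 12.80 / 22.4 = 0.5714 mol
n(H2) = 5.180 / 2.02 = 2.564 mol
n/ν for N2 = 0.5714/1 = 0.5714
n/ν for H2 = 2.564/3 = 0.8547
Smallest n/ν is N2 → limiting reagent.
H2 consumed = (3/1) × 0.5714 = 1.714 mol
H2 remaining = 2.564 − 1.714 = 0.8500 mol
mass = 0.8500 × 2.02 = 1.717 g

1.72 g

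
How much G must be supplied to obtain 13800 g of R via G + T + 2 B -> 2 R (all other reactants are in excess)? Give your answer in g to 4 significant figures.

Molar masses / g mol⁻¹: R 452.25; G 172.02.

n(R) = 13800 / 452.25 = 30.51 mol
n(G) = (1/2) × 30.51 = 15.26 mol
mass = 15.26 × 172.02 = 2625 g

2625 g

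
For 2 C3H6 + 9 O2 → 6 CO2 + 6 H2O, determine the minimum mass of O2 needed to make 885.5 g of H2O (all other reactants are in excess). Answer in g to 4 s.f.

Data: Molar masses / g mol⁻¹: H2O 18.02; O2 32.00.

2359 g

n(H2O) = 885.5 / 18.02 = 49.14 mol
n(O2) = (9/6) × 49.14 = 73.71 mol
mass = 73.71 × 32.00 = 2359 g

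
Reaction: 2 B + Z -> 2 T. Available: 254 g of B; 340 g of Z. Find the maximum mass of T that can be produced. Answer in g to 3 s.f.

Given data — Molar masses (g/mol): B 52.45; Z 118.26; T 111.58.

n(B) = 254.0 / 52.45 = 4.843 mol
n(Z) = 340.0 / 118.26 = 2.875 mol
n/ν for B = 4.843/2 = 2.422
n/ν for Z = 2.875/1 = 2.875
Smallest n/ν is B → limiting reagent.
n(T) = (2/2) × 4.843 = 4.843 mol
mass = 4.843 × 111.58 = 540.4 g

540 g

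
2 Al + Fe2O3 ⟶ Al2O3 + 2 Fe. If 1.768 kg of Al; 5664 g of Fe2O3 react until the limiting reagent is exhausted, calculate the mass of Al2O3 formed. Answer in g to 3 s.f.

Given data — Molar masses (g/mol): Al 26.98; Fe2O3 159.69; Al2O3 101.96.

3340 g

n(Al) = 1.768×1000 / 26.98 = 65.53 mol
n(Fe2O3) = 5664 / 159.69 = 35.47 mol
n/ν for Al = 65.53/2 = 32.77
n/ν for Fe2O3 = 35.47/1 = 35.47
Smallest n/ν is Al → limiting reagent.
n(Al2O3) = (1/2) × 65.53 = 32.77 mol
mass = 32.77 × 101.96 = 3341 g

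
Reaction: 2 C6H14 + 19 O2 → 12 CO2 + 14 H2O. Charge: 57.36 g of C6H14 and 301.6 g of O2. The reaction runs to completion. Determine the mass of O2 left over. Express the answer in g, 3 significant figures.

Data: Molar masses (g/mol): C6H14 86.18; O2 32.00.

99.3 g

n(C6H14) = 57.36 / 86.18 = 0.6656 mol
n(O2) = 301.6 / 32.00 = 9.425 mol
n/ν for C6H14 = 0.6656/2 = 0.3328
n/ν for O2 = 9.425/19 = 0.4961
Smallest n/ν is C6H14 → limiting reagent.
O2 consumed = (19/2) × 0.6656 = 6.323 mol
O2 remaining = 9.425 − 6.323 = 3.102 mol
mass = 3.102 × 32.00 = 99.26 g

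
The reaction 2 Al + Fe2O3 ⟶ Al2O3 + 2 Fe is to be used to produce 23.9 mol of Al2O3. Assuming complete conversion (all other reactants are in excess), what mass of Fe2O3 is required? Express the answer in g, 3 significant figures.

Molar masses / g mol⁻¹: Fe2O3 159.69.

3820 g

n(Al2O3) = 23.90 mol
n(Fe2O3) = (1/1) × 23.90 = 23.90 mol
mass = 23.90 × 159.69 = 3817 g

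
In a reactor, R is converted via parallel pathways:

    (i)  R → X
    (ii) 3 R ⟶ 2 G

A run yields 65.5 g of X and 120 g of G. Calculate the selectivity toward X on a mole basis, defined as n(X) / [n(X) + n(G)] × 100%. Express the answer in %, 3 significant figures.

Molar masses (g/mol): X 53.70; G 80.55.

45.0 %

n(X) = 65.5 / 53.70 = 1.220 mol
n(G) = 120 / 80.55 = 1.490 mol
selectivity = 1.220/(1.220+1.490) × 100 = 45.02 %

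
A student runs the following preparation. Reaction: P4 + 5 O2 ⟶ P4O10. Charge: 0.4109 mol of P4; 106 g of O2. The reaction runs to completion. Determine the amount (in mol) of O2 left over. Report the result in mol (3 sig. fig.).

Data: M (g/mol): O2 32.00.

1.26 mol

n(P4) = 0.4109 mol
n(O2) = 106.0 / 32.00 = 3.313 mol
n/ν for P4 = 0.4109/1 = 0.4109
n/ν for O2 = 3.313/5 = 0.6626
Smallest n/ν is P4 → limiting reagent.
O2 consumed = (5/1) × 0.4109 = 2.055 mol
O2 remaining = 3.313 − 2.055 = 1.258 mol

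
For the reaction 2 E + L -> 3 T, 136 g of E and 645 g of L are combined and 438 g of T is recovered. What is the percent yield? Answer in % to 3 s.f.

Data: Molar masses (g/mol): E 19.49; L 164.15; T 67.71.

n(E) = 136.0 / 19.49 = 6.978 mol
n(L) = 645.0 / 164.15 = 3.929 mol
n/ν for E = 6.978/2 = 3.489
n/ν for L = 3.929/1 = 3.929
Smallest n/ν is E → limiting reagent.
theoretical n(T) = (3/2) × 6.978 = 10.47 mol → 708.9 g
% yield = 438 / 708.9 × 100 = 61.79 %

61.8 %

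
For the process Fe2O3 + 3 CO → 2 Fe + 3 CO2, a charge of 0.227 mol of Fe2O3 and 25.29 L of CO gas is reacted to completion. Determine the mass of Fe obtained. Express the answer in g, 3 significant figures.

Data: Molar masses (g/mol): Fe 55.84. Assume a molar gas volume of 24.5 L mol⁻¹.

25.4 g

n(Fe2O3) = 0.2270 mol
n(CO) = 25.29 / 24.5 = 1.032 mol
n/ν for Fe2O3 = 0.2270/1 = 0.2270
n/ν for CO = 1.032/3 = 0.3440
Smallest n/ν is Fe2O3 → limiting reagent.
n(Fe) = (2/1) × 0.2270 = 0.4540 mol
mass = 0.4540 × 55.84 = 25.35 g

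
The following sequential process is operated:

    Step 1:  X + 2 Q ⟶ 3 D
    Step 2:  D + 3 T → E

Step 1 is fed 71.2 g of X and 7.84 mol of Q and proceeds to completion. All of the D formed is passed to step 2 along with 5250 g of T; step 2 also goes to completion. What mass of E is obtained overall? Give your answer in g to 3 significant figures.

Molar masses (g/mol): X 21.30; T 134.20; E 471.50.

Step 1:
n(X) = 71.20 / 21.30 = 3.343 mol
n(Q) = 7.840 mol
n/ν for X = 3.343/1 = 3.343
n/ν for Q = 7.840/2 = 3.920
Smallest n/ν is X → limiting reagent.
n(D) produced = (3/1) × 3.343 = 10.03 mol
Step 2:
n(D) available = 10.03 mol
n(T) = 5250 / 134.20 = 39.12 mol
n/ν for D = 10.03/1 = 10.03
n/ν for T = 39.12/3 = 13.04
Smallest n/ν is D → limiting reagent.
n(E) = (1/1) × 10.03 = 10.03 mol
mass = 10.03 × 471.50 = 4729 g

4730 g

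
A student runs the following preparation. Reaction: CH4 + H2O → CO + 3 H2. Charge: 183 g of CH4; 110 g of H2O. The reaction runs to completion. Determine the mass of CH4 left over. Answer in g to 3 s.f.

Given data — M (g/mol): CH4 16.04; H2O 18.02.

85.1 g

n(CH4) = 183.0 / 16.04 = 11.41 mol
n(H2O) = 110.0 / 18.02 = 6.104 mol
n/ν for CH4 = 11.41/1 = 11.41
n/ν for H2O = 6.104/1 = 6.104
Smallest n/ν is H2O → limiting reagent.
CH4 consumed = (1/1) × 6.104 = 6.104 mol
CH4 remaining = 11.41 − 6.104 = 5.306 mol
mass = 5.306 × 16.04 = 85.11 g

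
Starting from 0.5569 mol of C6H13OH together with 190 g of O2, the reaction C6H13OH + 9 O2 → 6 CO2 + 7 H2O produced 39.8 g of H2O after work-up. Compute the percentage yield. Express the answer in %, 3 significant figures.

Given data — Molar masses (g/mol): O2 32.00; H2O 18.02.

56.7 %

n(C6H13OH) = 0.5569 mol
n(O2) = 190.0 / 32.00 = 5.938 mol
n/ν → C6H13OH: 0.5569, O2: 0.6598; C6H13OH is limiting.
theoretical n(H2O) = (7/1) × 0.5569 = 3.898 mol → 70.24 g
% yield = 39.8 / 70.24 × 100 = 56.66 %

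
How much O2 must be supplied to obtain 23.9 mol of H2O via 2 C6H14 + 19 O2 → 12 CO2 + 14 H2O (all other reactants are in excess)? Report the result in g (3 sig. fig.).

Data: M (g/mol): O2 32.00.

n(H2O) = 23.90 mol
n(O2) = (19/14) × 23.90 = 32.44 mol
mass = 32.44 × 32.00 = 1038 g

1040 g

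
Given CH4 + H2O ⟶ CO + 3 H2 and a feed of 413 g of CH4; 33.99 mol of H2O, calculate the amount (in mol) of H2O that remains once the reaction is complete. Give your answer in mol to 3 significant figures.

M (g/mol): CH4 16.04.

n(CH4) = 413.0 / 16.04 = 25.75 mol
n(H2O) = 33.99 mol
n/ν for CH4 = 25.75/1 = 25.75
n/ν for H2O = 33.99/1 = 33.99
Smallest n/ν is CH4 → limiting reagent.
H2O consumed = (1/1) × 25.75 = 25.75 mol
H2O remaining = 33.99 − 25.75 = 8.240 mol

8.24 mol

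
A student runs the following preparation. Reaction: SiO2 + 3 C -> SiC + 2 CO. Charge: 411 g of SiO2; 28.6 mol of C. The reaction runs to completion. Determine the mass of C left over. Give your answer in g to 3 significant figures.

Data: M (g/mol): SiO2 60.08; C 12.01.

n(SiO2) = 411.0 / 60.08 = 6.841 mol
n(C) = 28.60 mol
n/ν for SiO2 = 6.841/1 = 6.841
n/ν for C = 28.60/3 = 9.533
Smallest n/ν is SiO2 → limiting reagent.
C consumed = (3/1) × 6.841 = 20.52 mol
C remaining = 28.60 − 20.52 = 8.080 mol
mass = 8.080 × 12.01 = 97.04 g

97.0 g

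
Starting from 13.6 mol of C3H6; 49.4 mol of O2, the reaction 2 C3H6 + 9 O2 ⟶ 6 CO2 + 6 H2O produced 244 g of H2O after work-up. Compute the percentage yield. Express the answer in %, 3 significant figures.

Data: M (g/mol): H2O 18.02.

n(C3H6) = 13.60 mol
n(O2) = 49.40 mol
n/ν for C3H6 = 13.60/2 = 6.800
n/ν for O2 = 49.40/9 = 5.489
Smallest n/ν is O2 → limiting reagent.
theoretical n(H2O) = (6/9) × 49.40 = 32.93 mol → 593.4 g
% yield = 244 / 593.4 × 100 = 41.12 %

41.1 %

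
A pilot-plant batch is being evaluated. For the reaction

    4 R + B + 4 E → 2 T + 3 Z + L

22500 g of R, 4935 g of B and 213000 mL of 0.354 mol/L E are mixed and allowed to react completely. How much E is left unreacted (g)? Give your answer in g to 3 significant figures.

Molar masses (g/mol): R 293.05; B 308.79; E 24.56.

282 g

n(R) = 22500 / 293.05 = 76.78 mol
n(B) = 4935 / 308.79 = 15.98 mol
n(E) = 0.354 × 213000/1000 = 75.40 mol
n/ν for R = 76.78/4 = 19.20
n/ν for B = 15.98/1 = 15.98
n/ν for E = 75.40/4 = 18.85
Smallest n/ν is B → limiting reagent.
E consumed = (4/1) × 15.98 = 63.92 mol
E remaining = 75.40 − 63.92 = 11.48 mol
mass = 11.48 × 24.56 = 281.9 g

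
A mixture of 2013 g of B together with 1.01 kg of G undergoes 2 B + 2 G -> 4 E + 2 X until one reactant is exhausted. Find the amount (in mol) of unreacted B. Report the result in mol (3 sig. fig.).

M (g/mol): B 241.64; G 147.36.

n(B) = 2013 / 241.64 = 8.331 mol
n(G) = 1.010×1000 / 147.36 = 6.854 mol
n/ν for B = 8.331/2 = 4.166
n/ν for G = 6.854/2 = 3.427
Smallest n/ν is G → limiting reagent.
B consumed = (2/2) × 6.854 = 6.854 mol
B remaining = 8.331 − 6.854 = 1.477 mol

1.48 mol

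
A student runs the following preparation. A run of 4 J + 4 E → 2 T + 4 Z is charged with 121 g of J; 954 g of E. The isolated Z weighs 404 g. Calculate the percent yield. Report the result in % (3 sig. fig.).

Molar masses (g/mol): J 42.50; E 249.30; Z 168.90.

84.0 %

n(J) = 121.0 / 42.50 = 2.847 mol
n(E) = 954.0 / 249.30 = 3.827 mol
n/ν for J = 2.847/4 = 0.7118
n/ν for E = 3.827/4 = 0.9568
Smallest n/ν is J → limiting reagent.
theoretical n(Z) = (4/4) × 2.847 = 2.847 mol → 480.9 g
% yield = 404 / 480.9 × 100 = 84.01 %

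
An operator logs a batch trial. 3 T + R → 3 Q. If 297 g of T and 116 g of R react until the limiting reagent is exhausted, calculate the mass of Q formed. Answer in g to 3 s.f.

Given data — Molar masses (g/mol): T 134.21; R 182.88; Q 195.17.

n(T) = 297.0 / 134.21 = 2.213 mol
n(R) = 116.0 / 182.88 = 0.6343 mol
n/ν for T = 2.213/3 = 0.7377
n/ν for R = 0.6343/1 = 0.6343
Smallest n/ν is R → limiting reagent.
n(Q) = (3/1) × 0.6343 = 1.903 mol
mass = 1.903 × 195.17 = 371.4 g

371 g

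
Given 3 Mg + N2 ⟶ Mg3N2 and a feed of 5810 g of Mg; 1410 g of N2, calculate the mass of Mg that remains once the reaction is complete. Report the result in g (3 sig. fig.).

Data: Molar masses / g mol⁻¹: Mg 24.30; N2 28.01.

2140 g

n(Mg) = 5810 / 24.30 = 239.1 mol
n(N2) = 1410 / 28.01 = 50.34 mol
n/ν for Mg = 239.1/3 = 79.70
n/ν for N2 = 50.34/1 = 50.34
Smallest n/ν is N2 → limiting reagent.
Mg consumed = (3/1) × 50.34 = 151.0 mol
Mg remaining = 239.1 − 151.0 = 88.10 mol
mass = 88.10 × 24.30 = 2141 g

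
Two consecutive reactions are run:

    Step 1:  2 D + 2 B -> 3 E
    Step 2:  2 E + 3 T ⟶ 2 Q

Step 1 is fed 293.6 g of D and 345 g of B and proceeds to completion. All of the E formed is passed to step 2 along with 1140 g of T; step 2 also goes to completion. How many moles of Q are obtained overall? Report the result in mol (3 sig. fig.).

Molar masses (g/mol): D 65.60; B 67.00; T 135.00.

5.63 mol

Step 1:
n(D) = 293.6 / 65.60 = 4.476 mol
n(B) = 345.0 / 67.00 = 5.149 mol
n/ν → D: 2.238, B: 2.575; D is limiting.
n(E) produced = (3/2) × 4.476 = 6.714 mol
Step 2:
n(E) available = 6.714 mol
n(T) = 1140 / 135.00 = 8.444 mol
n/ν → E: 3.357, T: 2.815; T is limiting.
n(Q) = (2/3) × 8.444 = 5.629 mol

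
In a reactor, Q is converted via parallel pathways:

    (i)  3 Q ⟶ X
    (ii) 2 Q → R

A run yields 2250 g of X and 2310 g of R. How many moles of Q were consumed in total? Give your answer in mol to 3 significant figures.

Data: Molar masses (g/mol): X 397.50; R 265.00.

n(X) = 2250 / 397.50 = 5.660 mol
n(R) = 2310 / 265.00 = 8.717 mol
n(Q) via (i) = (3/1)×5.660 = 16.98 mol
n(Q) via (ii) = (2/1)×8.717 = 17.43 mol
total n(Q) = 16.98 + 17.43 = 34.41 mol

34.4 mol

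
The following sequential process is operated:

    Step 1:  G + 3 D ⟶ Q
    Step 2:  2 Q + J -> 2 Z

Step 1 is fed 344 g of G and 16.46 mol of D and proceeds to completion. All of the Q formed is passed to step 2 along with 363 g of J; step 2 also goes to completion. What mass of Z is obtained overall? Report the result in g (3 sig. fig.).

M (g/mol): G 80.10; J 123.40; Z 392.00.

1680 g

Step 1:
n(G) = 344.0 / 80.10 = 4.295 mol
n(D) = 16.46 mol
n/ν for G = 4.295/1 = 4.295
n/ν for D = 16.46/3 = 5.487
Smallest n/ν is G → limiting reagent.
n(Q) produced = (1/1) × 4.295 = 4.295 mol
Step 2:
n(Q) available = 4.295 mol
n(J) = 363.0 / 123.40 = 2.942 mol
n/ν for Q = 4.295/2 = 2.148
n/ν for J = 2.942/1 = 2.942
Smallest n/ν is Q → limiting reagent.
n(Z) = (2/2) × 4.295 = 4.295 mol
mass = 4.295 × 392.00 = 1684 g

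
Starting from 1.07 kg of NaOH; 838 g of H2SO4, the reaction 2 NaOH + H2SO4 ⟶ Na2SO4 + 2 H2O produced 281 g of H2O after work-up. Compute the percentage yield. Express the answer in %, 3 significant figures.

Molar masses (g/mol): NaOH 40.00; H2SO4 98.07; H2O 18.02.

91.2 %

n(NaOH) = 1.070×1000 / 40.00 = 26.75 mol
n(H2SO4) = 838.0 / 98.07 = 8.545 mol
n/ν for NaOH = 26.75/2 = 13.38
n/ν for H2SO4 = 8.545/1 = 8.545
Smallest n/ν is H2SO4 → limiting reagent.
theoretical n(H2O) = (2/1) × 8.545 = 17.09 mol → 308.0 g
% yield = 281 / 308.0 × 100 = 91.23 %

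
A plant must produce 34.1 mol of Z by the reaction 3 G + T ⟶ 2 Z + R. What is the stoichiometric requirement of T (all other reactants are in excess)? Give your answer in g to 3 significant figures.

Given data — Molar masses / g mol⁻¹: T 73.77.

1260 g

n(Z) = 34.10 mol
n(T) = (1/2) × 34.10 = 17.05 mol
mass = 17.05 × 73.77 = 1258 g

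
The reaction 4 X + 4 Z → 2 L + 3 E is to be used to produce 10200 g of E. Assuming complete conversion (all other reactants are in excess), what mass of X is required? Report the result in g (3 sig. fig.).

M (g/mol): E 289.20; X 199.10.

n(E) = 10200 / 289.20 = 35.27 mol
n(X) = (4/3) × 35.27 = 47.03 mol
mass = 47.03 × 199.10 = 9364 g

9360 g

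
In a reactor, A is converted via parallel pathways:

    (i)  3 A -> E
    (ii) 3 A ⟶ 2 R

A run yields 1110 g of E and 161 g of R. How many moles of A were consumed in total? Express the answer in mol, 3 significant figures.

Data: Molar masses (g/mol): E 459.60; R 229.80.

8.30 mol

n(E) = 1110 / 459.60 = 2.415 mol
n(R) = 161 / 229.80 = 0.7006 mol
n(A) via (i) = (3/1)×2.415 = 7.245 mol
n(A) via (ii) = (3/2)×0.7006 = 1.051 mol
total n(A) = 7.245 + 1.051 = 8.296 mol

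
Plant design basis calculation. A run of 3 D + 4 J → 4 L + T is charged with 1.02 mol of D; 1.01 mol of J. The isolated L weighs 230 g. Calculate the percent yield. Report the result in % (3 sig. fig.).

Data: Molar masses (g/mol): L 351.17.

64.8 %

n(D) = 1.020 mol
n(J) = 1.010 mol
n/ν → D: 0.3400, J: 0.2525; J is limiting.
theoretical n(L) = (4/4) × 1.010 = 1.010 mol → 354.7 g
% yield = 230 / 354.7 × 100 = 64.84 %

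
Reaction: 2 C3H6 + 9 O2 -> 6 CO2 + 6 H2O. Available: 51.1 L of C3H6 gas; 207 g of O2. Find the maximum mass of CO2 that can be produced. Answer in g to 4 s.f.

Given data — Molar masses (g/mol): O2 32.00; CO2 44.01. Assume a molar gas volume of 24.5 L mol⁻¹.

189.8 g

n(C3H6) = 51.10 / 24.5 = 2.086 mol
n(O2) = 207.0 / 32.00 = 6.469 mol
n/ν → C3H6: 1.043, O2: 0.7188; O2 is limiting.
n(CO2) = (6/9) × 6.469 = 4.313 mol
mass = 4.313 × 44.01 = 189.8 g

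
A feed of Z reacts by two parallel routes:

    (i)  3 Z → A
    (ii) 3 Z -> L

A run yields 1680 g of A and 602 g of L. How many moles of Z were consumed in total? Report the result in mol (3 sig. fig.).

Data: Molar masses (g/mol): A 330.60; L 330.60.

20.7 mol

n(A) = 1680 / 330.60 = 5.082 mol
n(L) = 602 / 330.60 = 1.821 mol
n(Z) via (i) = (3/1)×5.082 = 15.25 mol
n(Z) via (ii) = (3/1)×1.821 = 5.463 mol
total n(Z) = 15.25 + 5.463 = 20.71 mol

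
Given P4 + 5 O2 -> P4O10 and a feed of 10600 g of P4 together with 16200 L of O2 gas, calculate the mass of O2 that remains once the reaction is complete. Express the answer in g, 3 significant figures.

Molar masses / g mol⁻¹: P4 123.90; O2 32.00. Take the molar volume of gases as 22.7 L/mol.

n(P4) = 10600 / 123.90 = 85.55 mol
n(O2) = 16200 / 22.7 = 713.7 mol
n/ν → P4: 85.55, O2: 142.7; P4 is limiting.
O2 consumed = (5/1) × 85.55 = 427.8 mol
O2 remaining = 713.7 − 427.8 = 285.9 mol
mass = 285.9 × 32.00 = 9149 g

9150 g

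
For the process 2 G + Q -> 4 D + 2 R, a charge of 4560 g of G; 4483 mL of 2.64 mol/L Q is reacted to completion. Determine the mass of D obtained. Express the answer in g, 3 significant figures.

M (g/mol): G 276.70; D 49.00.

n(G) = 4560 / 276.70 = 16.48 mol
n(Q) = 2.64 × 4483/1000 = 11.84 mol
n/ν → G: 8.240, Q: 11.84; G is limiting.
n(D) = (4/2) × 16.48 = 32.96 mol
mass = 32.96 × 49.00 = 1615 g

1620 g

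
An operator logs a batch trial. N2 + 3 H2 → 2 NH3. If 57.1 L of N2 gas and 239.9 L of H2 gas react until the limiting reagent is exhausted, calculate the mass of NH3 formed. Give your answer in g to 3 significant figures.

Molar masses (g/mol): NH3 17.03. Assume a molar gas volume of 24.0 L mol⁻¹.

81.0 g

n(N2) = 57.10 / 24.0 = 2.379 mol
n(H2) = 239.9 / 24.0 = 9.996 mol
n/ν for N2 = 2.379/1 = 2.379
n/ν for H2 = 9.996/3 = 3.332
Smallest n/ν is N2 → limiting reagent.
n(NH3) = (2/1) × 2.379 = 4.758 mol
mass = 4.758 × 17.03 = 81.03 g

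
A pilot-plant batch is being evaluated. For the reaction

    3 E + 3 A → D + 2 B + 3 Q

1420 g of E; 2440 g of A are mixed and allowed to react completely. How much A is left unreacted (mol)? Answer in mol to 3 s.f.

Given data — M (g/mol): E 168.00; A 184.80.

n(E) = 1420 / 168.00 = 8.452 mol
n(A) = 2440 / 184.80 = 13.20 mol
n/ν for E = 8.452/3 = 2.817
n/ν for A = 13.20/3 = 4.400
Smallest n/ν is E → limiting reagent.
A consumed = (3/3) × 8.452 = 8.452 mol
A remaining = 13.20 − 8.452 = 4.748 mol

4.75 mol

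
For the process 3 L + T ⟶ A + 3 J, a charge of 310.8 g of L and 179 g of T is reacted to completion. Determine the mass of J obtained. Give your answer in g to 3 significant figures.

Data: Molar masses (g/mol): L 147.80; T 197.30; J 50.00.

105 g

n(L) = 310.8 / 147.80 = 2.103 mol
n(T) = 179.0 / 197.30 = 0.9072 mol
n/ν for L = 2.103/3 = 0.7010
n/ν for T = 0.9072/1 = 0.9072
Smallest n/ν is L → limiting reagent.
n(J) = (3/3) × 2.103 = 2.103 mol
mass = 2.103 × 50.00 = 105.2 g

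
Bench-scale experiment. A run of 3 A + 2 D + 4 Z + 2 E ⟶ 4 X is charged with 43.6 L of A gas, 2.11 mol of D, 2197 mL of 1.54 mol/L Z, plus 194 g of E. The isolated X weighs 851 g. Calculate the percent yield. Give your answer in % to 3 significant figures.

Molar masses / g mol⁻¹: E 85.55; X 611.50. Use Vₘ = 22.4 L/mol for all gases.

53.6 %

n(A) = 43.60 / 22.4 = 1.946 mol
n(D) = 2.110 mol
n(Z) = 1.54 × 2197/1000 = 3.383 mol
n(E) = 194.0 / 85.55 = 2.268 mol
n/ν → A: 0.6487, D: 1.055, Z: 0.8458, E: 1.134; A is limiting.
theoretical n(X) = (4/3) × 1.946 = 2.595 mol → 1587 g
% yield = 851 / 1587 × 100 = 53.62 %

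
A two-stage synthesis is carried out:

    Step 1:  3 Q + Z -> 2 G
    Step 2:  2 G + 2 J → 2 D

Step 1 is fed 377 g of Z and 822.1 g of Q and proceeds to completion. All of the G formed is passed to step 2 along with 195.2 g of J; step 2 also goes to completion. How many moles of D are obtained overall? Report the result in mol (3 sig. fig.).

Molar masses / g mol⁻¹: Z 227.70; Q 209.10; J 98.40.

Step 1:
n(Z) = 377.0 / 227.70 = 1.656 mol
n(Q) = 822.1 / 209.10 = 3.932 mol
n/ν for Z = 1.656/1 = 1.656
n/ν for Q = 3.932/3 = 1.311
Smallest n/ν is Q → limiting reagent.
n(G) produced = (2/3) × 3.932 = 2.621 mol
Step 2:
n(G) available = 2.621 mol
n(J) = 195.2 / 98.40 = 1.984 mol
n/ν for G = 2.621/2 = 1.311
n/ν for J = 1.984/2 = 0.9920
Smallest n/ν is J → limiting reagent.
n(D) = (2/2) × 1.984 = 1.984 mol

1.98 mol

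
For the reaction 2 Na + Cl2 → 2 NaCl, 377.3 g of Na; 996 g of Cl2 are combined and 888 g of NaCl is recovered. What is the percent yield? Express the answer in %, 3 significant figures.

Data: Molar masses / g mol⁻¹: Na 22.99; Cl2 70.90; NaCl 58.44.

92.6 %

n(Na) = 377.3 / 22.99 = 16.41 mol
n(Cl2) = 996.0 / 70.90 = 14.05 mol
n/ν for Na = 16.41/2 = 8.205
n/ν for Cl2 = 14.05/1 = 14.05
Smallest n/ν is Na → limiting reagent.
theoretical n(NaCl) = (2/2) × 16.41 = 16.41 mol → 959.0 g
% yield = 888 / 959.0 × 100 = 92.60 %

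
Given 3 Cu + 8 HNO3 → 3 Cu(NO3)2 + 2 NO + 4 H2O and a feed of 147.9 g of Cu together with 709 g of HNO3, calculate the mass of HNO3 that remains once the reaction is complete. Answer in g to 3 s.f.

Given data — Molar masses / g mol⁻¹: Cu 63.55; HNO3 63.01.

318 g

n(Cu) = 147.9 / 63.55 = 2.327 mol
n(HNO3) = 709.0 / 63.01 = 11.25 mol
n/ν for Cu = 2.327/3 = 0.7757
n/ν for HNO3 = 11.25/8 = 1.406
Smallest n/ν is Cu → limiting reagent.
HNO3 consumed = (8/3) × 2.327 = 6.205 mol
HNO3 remaining = 11.25 − 6.205 = 5.045 mol
mass = 5.045 × 63.01 = 317.9 g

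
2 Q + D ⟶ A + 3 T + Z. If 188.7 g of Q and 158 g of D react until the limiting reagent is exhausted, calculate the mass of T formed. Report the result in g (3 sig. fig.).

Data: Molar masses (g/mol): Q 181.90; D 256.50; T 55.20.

85.9 g

n(Q) = 188.7 / 181.90 = 1.037 mol
n(D) = 158.0 / 256.50 = 0.6160 mol
n/ν for Q = 1.037/2 = 0.5185
n/ν for D = 0.6160/1 = 0.6160
Smallest n/ν is Q → limiting reagent.
n(T) = (3/2) × 1.037 = 1.556 mol
mass = 1.556 × 55.20 = 85.89 g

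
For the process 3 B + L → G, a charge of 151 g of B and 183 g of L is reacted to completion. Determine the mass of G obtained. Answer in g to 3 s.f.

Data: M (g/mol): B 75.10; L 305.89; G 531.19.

318 g

n(B) = 151.0 / 75.10 = 2.011 mol
n(L) = 183.0 / 305.89 = 0.5983 mol
n/ν for B = 2.011/3 = 0.6703
n/ν for L = 0.5983/1 = 0.5983
Smallest n/ν is L → limiting reagent.
n(G) = (1/1) × 0.5983 = 0.5983 mol
mass = 0.5983 × 531.19 = 317.8 g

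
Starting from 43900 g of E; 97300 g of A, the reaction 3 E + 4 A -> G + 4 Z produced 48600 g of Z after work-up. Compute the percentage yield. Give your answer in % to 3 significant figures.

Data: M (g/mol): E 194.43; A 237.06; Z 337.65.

47.8 %

n(E) = 43900 / 194.43 = 225.8 mol
n(A) = 97300 / 237.06 = 410.4 mol
n/ν → E: 75.27, A: 102.6; E is limiting.
theoretical n(Z) = (4/3) × 225.8 = 301.1 mol → 101700 g
% yield = 48600 / 101700 × 100 = 47.79 %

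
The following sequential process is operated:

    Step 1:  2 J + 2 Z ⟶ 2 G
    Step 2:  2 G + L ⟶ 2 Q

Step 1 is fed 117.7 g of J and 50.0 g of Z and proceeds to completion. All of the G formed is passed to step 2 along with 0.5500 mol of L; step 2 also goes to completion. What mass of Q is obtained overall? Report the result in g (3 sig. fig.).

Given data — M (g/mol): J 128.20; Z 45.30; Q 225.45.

Step 1:
n(J) = 117.7 / 128.20 = 0.9181 mol
n(Z) = 50.00 / 45.30 = 1.104 mol
n/ν → J: 0.4591, Z: 0.5520; J is limiting.
n(G) produced = (2/2) × 0.9181 = 0.9181 mol
Step 2:
n(G) available = 0.9181 mol
n(L) = 0.5500 mol
n/ν → G: 0.4591, L: 0.5500; G is limiting.
n(Q) = (2/2) × 0.9181 = 0.9181 mol
mass = 0.9181 × 225.45 = 207.0 g

207 g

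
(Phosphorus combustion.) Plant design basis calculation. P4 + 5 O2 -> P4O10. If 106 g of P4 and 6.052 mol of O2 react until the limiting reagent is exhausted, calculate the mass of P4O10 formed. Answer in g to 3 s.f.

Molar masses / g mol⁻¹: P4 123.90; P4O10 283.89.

n(P4) = 106.0 / 123.90 = 0.8555 mol
n(O2) = 6.052 mol
n/ν for P4 = 0.8555/1 = 0.8555
n/ν for O2 = 6.052/5 = 1.210
Smallest n/ν is P4 → limiting reagent.
n(P4O10) = (1/1) × 0.8555 = 0.8555 mol
mass = 0.8555 × 283.89 = 242.9 g

243 g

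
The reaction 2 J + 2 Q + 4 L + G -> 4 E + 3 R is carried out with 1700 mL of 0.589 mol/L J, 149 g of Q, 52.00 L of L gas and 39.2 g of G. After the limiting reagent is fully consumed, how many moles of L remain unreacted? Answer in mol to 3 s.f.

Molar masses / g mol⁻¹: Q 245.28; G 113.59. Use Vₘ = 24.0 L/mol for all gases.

0.952 mol

n(J) = 0.589 × 1700/1000 = 1.001 mol
n(Q) = 149.0 / 245.28 = 0.6075 mol
n(L) = 52.00 / 24.0 = 2.167 mol
n(G) = 39.20 / 113.59 = 0.3451 mol
n/ν → J: 0.5005, Q: 0.3038, L: 0.5418, G: 0.3451; Q is limiting.
L consumed = (4/2) × 0.6075 = 1.215 mol
L remaining = 2.167 − 1.215 = 0.9520 mol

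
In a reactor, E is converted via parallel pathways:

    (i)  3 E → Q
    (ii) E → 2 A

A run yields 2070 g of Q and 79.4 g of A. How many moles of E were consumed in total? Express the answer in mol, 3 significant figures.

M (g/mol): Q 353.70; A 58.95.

18.2 mol

n(Q) = 2070 / 353.70 = 5.852 mol
n(A) = 79.4 / 58.95 = 1.347 mol
n(E) via (i) = (3/1)×5.852 = 17.56 mol
n(E) via (ii) = (1/2)×1.347 = 0.6735 mol
total n(E) = 17.56 + 0.6735 = 18.23 mol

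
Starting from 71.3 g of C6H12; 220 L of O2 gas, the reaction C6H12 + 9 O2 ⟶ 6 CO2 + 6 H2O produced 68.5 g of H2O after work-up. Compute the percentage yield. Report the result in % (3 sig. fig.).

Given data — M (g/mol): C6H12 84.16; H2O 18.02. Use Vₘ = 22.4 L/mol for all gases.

74.8 %

n(C6H12) = 71.30 / 84.16 = 0.8472 mol
n(O2) = 220.0 / 22.4 = 9.821 mol
n/ν for C6H12 = 0.8472/1 = 0.8472
n/ν for O2 = 9.821/9 = 1.091
Smallest n/ν is C6H12 → limiting reagent.
theoretical n(H2O) = (6/1) × 0.8472 = 5.083 mol → 91.60 g
% yield = 68.5 / 91.60 × 100 = 74.78 %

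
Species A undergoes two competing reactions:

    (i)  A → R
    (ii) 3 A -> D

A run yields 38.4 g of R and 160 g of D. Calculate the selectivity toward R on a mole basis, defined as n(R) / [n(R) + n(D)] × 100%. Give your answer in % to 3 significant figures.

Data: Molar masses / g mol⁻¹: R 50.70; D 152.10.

n(R) = 38.4 / 50.70 = 0.7574 mol
n(D) = 160 / 152.10 = 1.052 mol
selectivity = 0.7574/(0.7574+1.052) × 100 = 41.86 %

41.9 %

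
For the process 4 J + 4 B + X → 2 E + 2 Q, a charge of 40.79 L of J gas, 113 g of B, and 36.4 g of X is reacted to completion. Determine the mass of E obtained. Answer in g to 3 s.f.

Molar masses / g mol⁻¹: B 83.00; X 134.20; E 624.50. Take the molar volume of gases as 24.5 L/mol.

339 g

n(J) = 40.79 / 24.5 = 1.665 mol
n(B) = 113.0 / 83.00 = 1.361 mol
n(X) = 36.40 / 134.20 = 0.2712 mol
n/ν → J: 0.4163, B: 0.3403, X: 0.2712; X is limiting.
n(E) = (2/1) × 0.2712 = 0.5424 mol
mass = 0.5424 × 624.50 = 338.7 g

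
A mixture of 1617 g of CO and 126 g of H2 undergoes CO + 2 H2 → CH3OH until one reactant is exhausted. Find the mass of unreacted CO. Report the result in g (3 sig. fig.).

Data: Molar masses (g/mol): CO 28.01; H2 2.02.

743 g

n(CO) = 1617 / 28.01 = 57.73 mol
n(H2) = 126.0 / 2.02 = 62.38 mol
n/ν → CO: 57.73, H2: 31.19; H2 is limiting.
CO consumed = (1/2) × 62.38 = 31.19 mol
CO remaining = 57.73 − 31.19 = 26.54 mol
mass = 26.54 × 28.01 = 743.4 g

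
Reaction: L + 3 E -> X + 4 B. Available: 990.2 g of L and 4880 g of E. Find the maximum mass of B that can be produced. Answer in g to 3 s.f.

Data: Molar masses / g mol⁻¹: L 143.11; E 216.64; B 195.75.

5420 g

n(L) = 990.2 / 143.11 = 6.919 mol
n(E) = 4880 / 216.64 = 22.53 mol
n/ν for L = 6.919/1 = 6.919
n/ν for E = 22.53/3 = 7.510
Smallest n/ν is L → limiting reagent.
n(B) = (4/1) × 6.919 = 27.68 mol
mass = 27.68 × 195.75 = 5418 g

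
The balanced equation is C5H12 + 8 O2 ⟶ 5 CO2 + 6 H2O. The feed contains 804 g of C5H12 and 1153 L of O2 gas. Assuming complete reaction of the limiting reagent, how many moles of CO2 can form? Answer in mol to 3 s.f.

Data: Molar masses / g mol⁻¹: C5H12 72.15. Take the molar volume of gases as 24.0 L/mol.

30.0 mol

n(C5H12) = 804.0 / 72.15 = 11.14 mol
n(O2) = 1153 / 24.0 = 48.04 mol
n/ν → C5H12: 11.14, O2: 6.005; O2 is limiting.
n(CO2) = (5/8) × 48.04 = 30.03 mol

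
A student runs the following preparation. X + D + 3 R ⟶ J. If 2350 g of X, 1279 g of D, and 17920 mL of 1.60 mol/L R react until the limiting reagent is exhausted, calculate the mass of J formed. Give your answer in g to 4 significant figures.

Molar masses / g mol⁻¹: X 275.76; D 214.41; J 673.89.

n(X) = 2350 / 275.76 = 8.522 mol
n(D) = 1279 / 214.41 = 5.965 mol
n(R) = 1.60 × 17920/1000 = 28.67 mol
n/ν for X = 8.522/1 = 8.522
n/ν for D = 5.965/1 = 5.965
n/ν for R = 28.67/3 = 9.557
Smallest n/ν is D → limiting reagent.
n(J) = (1/1) × 5.965 = 5.965 mol
mass = 5.965 × 673.89 = 4020 g

4020 g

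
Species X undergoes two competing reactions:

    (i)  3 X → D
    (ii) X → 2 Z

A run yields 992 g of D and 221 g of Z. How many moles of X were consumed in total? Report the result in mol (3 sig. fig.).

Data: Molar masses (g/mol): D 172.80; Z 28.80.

n(D) = 992 / 172.80 = 5.741 mol
n(Z) = 221 / 28.80 = 7.674 mol
n(X) via (i) = (3/1)×5.741 = 17.22 mol
n(X) via (ii) = (1/2)×7.674 = 3.837 mol
total n(X) = 17.22 + 3.837 = 21.06 mol

21.1 mol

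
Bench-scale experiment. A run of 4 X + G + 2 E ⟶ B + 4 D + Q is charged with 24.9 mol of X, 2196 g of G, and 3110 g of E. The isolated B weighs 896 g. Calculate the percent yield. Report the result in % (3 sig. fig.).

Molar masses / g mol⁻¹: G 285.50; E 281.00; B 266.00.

n(X) = 24.90 mol
n(G) = 2196 / 285.50 = 7.692 mol
n(E) = 3110 / 281.00 = 11.07 mol
n/ν for X = 24.90/4 = 6.225
n/ν for G = 7.692/1 = 7.692
n/ν for E = 11.07/2 = 5.535
Smallest n/ν is E → limiting reagent.
theoretical n(B) = (1/2) × 11.07 = 5.535 mol → 1472 g
% yield = 896 / 1472 × 100 = 60.87 %

60.9 %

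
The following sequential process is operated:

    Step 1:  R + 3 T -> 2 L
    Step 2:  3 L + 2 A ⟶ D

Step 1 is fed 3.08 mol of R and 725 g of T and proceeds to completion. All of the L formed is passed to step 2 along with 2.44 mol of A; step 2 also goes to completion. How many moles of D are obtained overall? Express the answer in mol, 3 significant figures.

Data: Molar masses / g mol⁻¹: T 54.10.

Step 1:
n(R) = 3.080 mol
n(T) = 725.0 / 54.10 = 13.40 mol
n/ν for R = 3.080/1 = 3.080
n/ν for T = 13.40/3 = 4.467
Smallest n/ν is R → limiting reagent.
n(L) produced = (2/1) × 3.080 = 6.160 mol
Step 2:
n(L) available = 6.160 mol
n(A) = 2.440 mol
n/ν for L = 6.160/3 = 2.053
n/ν for A = 2.440/2 = 1.220
Smallest n/ν is A → limiting reagent.
n(D) = (1/2) × 2.440 = 1.220 mol

1.22 mol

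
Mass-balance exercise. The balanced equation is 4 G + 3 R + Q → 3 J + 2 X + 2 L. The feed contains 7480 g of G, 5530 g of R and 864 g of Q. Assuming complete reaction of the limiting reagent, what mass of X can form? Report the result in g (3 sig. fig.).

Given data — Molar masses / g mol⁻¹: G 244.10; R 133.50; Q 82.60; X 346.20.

n(G) = 7480 / 244.10 = 30.64 mol
n(R) = 5530 / 133.50 = 41.42 mol
n(Q) = 864.0 / 82.60 = 10.46 mol
n/ν → G: 7.660, R: 13.81, Q: 10.46; G is limiting.
n(X) = (2/4) × 30.64 = 15.32 mol
mass = 15.32 × 346.20 = 5304 g

5300 g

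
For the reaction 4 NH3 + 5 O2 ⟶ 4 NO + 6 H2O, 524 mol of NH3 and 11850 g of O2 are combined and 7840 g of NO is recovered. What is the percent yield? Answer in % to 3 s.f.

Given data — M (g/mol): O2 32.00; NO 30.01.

n(NH3) = 524.0 mol
n(O2) = 11850 / 32.00 = 370.3 mol
n/ν → NH3: 131.0, O2: 74.06; O2 is limiting.
theoretical n(NO) = (4/5) × 370.3 = 296.2 mol → 8889 g
% yield = 7840 / 8889 × 100 = 88.20 %

88.2 %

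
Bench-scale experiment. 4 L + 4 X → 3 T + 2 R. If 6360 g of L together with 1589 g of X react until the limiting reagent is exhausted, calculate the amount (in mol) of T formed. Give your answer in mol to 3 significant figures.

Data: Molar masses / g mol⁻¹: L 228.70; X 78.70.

n(L) = 6360 / 228.70 = 27.81 mol
n(X) = 1589 / 78.70 = 20.19 mol
n/ν for L = 27.81/4 = 6.953
n/ν for X = 20.19/4 = 5.048
Smallest n/ν is X → limiting reagent.
n(T) = (3/4) × 20.19 = 15.14 mol

15.1 mol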